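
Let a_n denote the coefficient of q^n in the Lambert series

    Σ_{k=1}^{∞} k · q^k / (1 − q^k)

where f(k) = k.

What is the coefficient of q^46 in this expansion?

[q^46] f(46)=46,f(23)=23,f(2)=2,f(1)=1 ⇒ 72

a_46 = 72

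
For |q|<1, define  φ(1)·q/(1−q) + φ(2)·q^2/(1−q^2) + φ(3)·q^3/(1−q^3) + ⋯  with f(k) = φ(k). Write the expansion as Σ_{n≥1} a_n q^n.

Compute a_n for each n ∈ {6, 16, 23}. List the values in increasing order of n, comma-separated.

[q^6] φ(6)=2,φ(3)=2,φ(2)=1,φ(1)=1 ⇒ 6
n=16: 1·16 2·8 4·4 8·2 16·1  φ→[1+1+2+4+8]=16
[q^23] φ(23)=22,φ(1)=1 ⇒ 23

6, 16, 23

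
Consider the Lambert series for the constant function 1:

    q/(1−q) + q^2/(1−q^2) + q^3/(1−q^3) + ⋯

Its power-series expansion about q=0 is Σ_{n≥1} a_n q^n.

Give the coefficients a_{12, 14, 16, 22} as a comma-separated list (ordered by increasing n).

d|12:{1,2,3,4,6,12}  Σf=1+1+1+1+1+1=6
n=14: 1·14 2·7 7·2 14·1  f→[1+1+1+1]=4
d|16:{1,2,4,8,16}  Σf=1+1+1+1+1=5
q^22  k|22↦f(k): 22:1 11:1 2:1 1:1  a_22=4

6, 4, 5, 4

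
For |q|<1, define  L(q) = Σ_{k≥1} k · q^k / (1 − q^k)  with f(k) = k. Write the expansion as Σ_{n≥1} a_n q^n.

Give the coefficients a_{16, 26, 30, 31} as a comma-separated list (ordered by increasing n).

31, 42, 72, 32

n=16: 1·16 2·8 4·4 8·2 16·1  f→[1+2+4+8+16]=31
q^26  k|26↦f(k): 26:26 13:13 2:2 1:1  a_26=42
q^30  k|30↦f(k): 30:30 15:15 10:10 6:6 5:5 3:3 2:2 1:1  a_30=72
q^31  k|31↦f(k): 31:31 1:1  a_31=32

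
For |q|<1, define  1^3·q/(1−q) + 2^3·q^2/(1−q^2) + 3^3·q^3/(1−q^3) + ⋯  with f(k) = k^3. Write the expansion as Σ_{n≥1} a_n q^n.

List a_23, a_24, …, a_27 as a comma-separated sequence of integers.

12168, 16380, 15751, 19782, 20440

q^23  k|23↦f(k): 23:12167 1:1  a_23=12168
[q^24] f(1)=1,f(2)=8,f(3)=27,f(4)=64,f(6)=216,f(8)=512,f(12)=1728,f(24)=13824 ⇒ 16380
n=25: 1·25 5·5 25·1  f→[1+125+15625]=15751
[q^26] f(26)=17576,f(13)=2197,f(2)=8,f(1)=1 ⇒ 19782
[q^27] f(27)=19683,f(9)=729,f(3)=27,f(1)=1 ⇒ 20440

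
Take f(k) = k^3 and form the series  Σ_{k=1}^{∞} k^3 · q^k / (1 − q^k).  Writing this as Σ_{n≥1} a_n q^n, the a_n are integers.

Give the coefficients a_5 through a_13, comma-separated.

126, 252, 344, 585, 757, 1134, 1332, 2044, 2198

d|5:{5,1}  Σf=125+1=126
[q^6] f(6)=216,f(3)=27,f(2)=8,f(1)=1 ⇒ 252
d|7:{1,7}  Σf=1+343=344
q^8  k|8↦f(k): 1:1 2:8 4:64 8:512  a_8=585
[q^9] f(9)=729,f(3)=27,f(1)=1 ⇒ 757
[q^10] f(10)=1000,f(5)=125,f(2)=8,f(1)=1 ⇒ 1134
n=11: 1·11 11·1  f→[1+1331]=1332
d|12:{1,2,3,4,6,12}  Σf=1+8+27+64+216+1728=2044
n=13: 13·1 1·13  f→[2197+1]=2198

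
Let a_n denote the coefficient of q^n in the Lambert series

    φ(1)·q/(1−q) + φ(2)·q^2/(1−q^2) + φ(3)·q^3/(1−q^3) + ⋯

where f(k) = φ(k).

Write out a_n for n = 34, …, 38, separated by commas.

n=34: 34·1 17·2 2·17 1·34  φ→[16+16+1+1]=34
[q^35] φ(1)=1,φ(5)=4,φ(7)=6,φ(35)=24 ⇒ 35
d|36:{36,18,12,9,6,4,3,2,1}  Σφ=12+6+4+6+2+2+2+1+1=36
q^37  k|37↦φ(k): 37:36 1:1  a_37=37
q^38  k|38↦φ(k): 38:18 19:18 2:1 1:1  a_38=38

34, 35, 36, 37, 38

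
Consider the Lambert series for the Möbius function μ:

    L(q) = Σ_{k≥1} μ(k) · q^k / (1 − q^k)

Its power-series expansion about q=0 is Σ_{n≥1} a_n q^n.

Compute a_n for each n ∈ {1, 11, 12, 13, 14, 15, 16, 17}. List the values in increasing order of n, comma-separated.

1, 0, 0, 0, 0, 0, 0, 0

n=1: 1·1  μ→[1]=1
d|11:{11,1}  Σμ=(-1)+1=0
q^12  k|12↦μ(k): 1:1 2:-1 3:-1 4:0 6:1 12:0  a_12=0
n=13: 13·1 1·13  μ→[(-1)+1]=0
n=14: 1·14 2·7 7·2 14·1  μ→[1+(-1)+(-1)+1]=0
q^15  k|15↦μ(k): 15:1 5:-1 3:-1 1:1  a_15=0
q^16  k|16↦μ(k): 16:0 8:0 4:0 2:-1 1:1  a_16=0
[q^17] μ(1)=1,μ(17)=-1 ⇒ 0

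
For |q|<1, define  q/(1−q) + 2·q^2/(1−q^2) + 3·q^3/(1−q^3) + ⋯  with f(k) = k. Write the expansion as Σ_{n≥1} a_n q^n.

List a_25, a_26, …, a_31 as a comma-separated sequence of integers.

31, 42, 40, 56, 30, 72, 32

[q^25] f(1)=1,f(5)=5,f(25)=25 ⇒ 31
d|26:{26,13,2,1}  Σf=26+13+2+1=42
[q^27] f(1)=1,f(3)=3,f(9)=9,f(27)=27 ⇒ 40
q^28  k|28↦f(k): 28:28 14:14 7:7 4:4 2:2 1:1  a_28=56
q^29  k|29↦f(k): 29:29 1:1  a_29=30
[q^30] f(30)=30,f(15)=15,f(10)=10,f(6)=6,f(5)=5,f(3)=3,f(2)=2,f(1)=1 ⇒ 72
[q^31] f(1)=1,f(31)=31 ⇒ 32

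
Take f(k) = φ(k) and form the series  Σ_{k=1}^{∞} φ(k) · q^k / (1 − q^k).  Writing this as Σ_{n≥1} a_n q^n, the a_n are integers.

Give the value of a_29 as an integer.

q^29  k|29↦φ(k): 1:1 29:28  a_29=29

a_29 = 29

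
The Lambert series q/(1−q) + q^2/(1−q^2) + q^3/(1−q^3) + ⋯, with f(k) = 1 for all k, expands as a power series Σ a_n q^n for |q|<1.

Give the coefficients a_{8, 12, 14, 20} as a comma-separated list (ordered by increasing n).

4, 6, 4, 6

n=8: 1·8 2·4 4·2 8·1  f→[1+1+1+1]=4
n=12: 1·12 2·6 3·4 4·3 6·2 12·1  f→[1+1+1+1+1+1]=6
q^14  k|14↦f(k): 1:1 2:1 7:1 14:1  a_14=4
[q^20] f(1)=1,f(2)=1,f(4)=1,f(5)=1,f(10)=1,f(20)=1 ⇒ 6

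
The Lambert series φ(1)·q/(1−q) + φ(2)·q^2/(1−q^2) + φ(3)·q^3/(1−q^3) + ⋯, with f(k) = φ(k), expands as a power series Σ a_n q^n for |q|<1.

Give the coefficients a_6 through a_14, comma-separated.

d|6:{6,3,2,1}  Σφ=2+2+1+1=6
n=7: 7·1 1·7  φ→[6+1]=7
d|8:{1,2,4,8}  Σφ=1+1+2+4=8
d|9:{1,3,9}  Σφ=1+2+6=9
d|10:{1,2,5,10}  Σφ=1+1+4+4=10
d|11:{11,1}  Σφ=10+1=11
[q^12] φ(1)=1,φ(2)=1,φ(3)=2,φ(4)=2,φ(6)=2,φ(12)=4 ⇒ 12
n=13: 1·13 13·1  φ→[1+12]=13
n=14: 14·1 7·2 2·7 1·14  φ→[6+6+1+1]=14

6, 7, 8, 9, 10, 11, 12, 13, 14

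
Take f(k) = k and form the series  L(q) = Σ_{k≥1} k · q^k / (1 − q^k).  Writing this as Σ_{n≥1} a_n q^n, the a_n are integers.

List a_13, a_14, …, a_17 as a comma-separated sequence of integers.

[q^13] f(13)=13,f(1)=1 ⇒ 14
[q^14] f(1)=1,f(2)=2,f(7)=7,f(14)=14 ⇒ 24
[q^15] f(1)=1,f(3)=3,f(5)=5,f(15)=15 ⇒ 24
n=16: 16·1 8·2 4·4 2·8 1·16  f→[16+8+4+2+1]=31
q^17  k|17↦f(k): 17:17 1:1  a_17=18

14, 24, 24, 31, 18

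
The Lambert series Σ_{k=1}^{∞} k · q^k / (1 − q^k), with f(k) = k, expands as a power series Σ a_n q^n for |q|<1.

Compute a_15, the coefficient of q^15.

n=15: 1·15 3·5 5·3 15·1  f→[1+3+5+15]=24

a_15 = 24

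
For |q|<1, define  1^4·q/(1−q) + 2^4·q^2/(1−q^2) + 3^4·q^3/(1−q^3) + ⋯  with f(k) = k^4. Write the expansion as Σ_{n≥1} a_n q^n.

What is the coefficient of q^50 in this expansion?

d|50:{50,25,10,5,2,1}  Σf=6250000+390625+10000+625+16+1=6651267

a_50 = 6651267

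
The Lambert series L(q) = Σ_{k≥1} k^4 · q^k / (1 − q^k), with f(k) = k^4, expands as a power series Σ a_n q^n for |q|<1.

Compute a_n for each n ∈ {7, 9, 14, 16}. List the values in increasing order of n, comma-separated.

2402, 6643, 40834, 69905

d|7:{7,1}  Σf=2401+1=2402
[q^9] f(1)=1,f(3)=81,f(9)=6561 ⇒ 6643
q^14  k|14↦f(k): 1:1 2:16 7:2401 14:38416  a_14=40834
[q^16] f(1)=1,f(2)=16,f(4)=256,f(8)=4096,f(16)=65536 ⇒ 69905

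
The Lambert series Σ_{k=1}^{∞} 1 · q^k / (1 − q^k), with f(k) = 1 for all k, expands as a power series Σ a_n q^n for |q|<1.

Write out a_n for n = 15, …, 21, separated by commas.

4, 5, 2, 6, 2, 6, 4

d|15:{15,5,3,1}  Σf=1+1+1+1=4
d|16:{16,8,4,2,1}  Σf=1+1+1+1+1=5
[q^17] f(1)=1,f(17)=1 ⇒ 2
[q^18] f(18)=1,f(9)=1,f(6)=1,f(3)=1,f(2)=1,f(1)=1 ⇒ 6
[q^19] f(19)=1,f(1)=1 ⇒ 2
n=20: 1·20 2·10 4·5 5·4 10·2 20·1  f→[1+1+1+1+1+1]=6
n=21: 21·1 7·3 3·7 1·21  f→[1+1+1+1]=4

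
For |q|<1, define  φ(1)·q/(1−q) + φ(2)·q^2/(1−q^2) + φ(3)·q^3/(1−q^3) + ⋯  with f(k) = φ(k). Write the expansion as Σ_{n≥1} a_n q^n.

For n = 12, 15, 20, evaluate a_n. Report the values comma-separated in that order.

n=12: 12·1 6·2 4·3 3·4 2·6 1·12  φ→[4+2+2+2+1+1]=12
q^15  k|15↦φ(k): 15:8 5:4 3:2 1:1  a_15=15
q^20  k|20↦φ(k): 1:1 2:1 4:2 5:4 10:4 20:8  a_20=20

12, 15, 20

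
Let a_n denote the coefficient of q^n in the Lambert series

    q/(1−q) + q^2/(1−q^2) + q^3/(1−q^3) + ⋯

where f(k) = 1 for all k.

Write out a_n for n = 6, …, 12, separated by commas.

4, 2, 4, 3, 4, 2, 6

d|6:{1,2,3,6}  Σf=1+1+1+1=4
n=7: 1·7 7·1  f→[1+1]=2
[q^8] f(8)=1,f(4)=1,f(2)=1,f(1)=1 ⇒ 4
d|9:{9,3,1}  Σf=1+1+1=3
n=10: 10·1 5·2 2·5 1·10  f→[1+1+1+1]=4
n=11: 11·1 1·11  f→[1+1]=2
n=12: 12·1 6·2 4·3 3·4 2·6 1·12  f→[1+1+1+1+1+1]=6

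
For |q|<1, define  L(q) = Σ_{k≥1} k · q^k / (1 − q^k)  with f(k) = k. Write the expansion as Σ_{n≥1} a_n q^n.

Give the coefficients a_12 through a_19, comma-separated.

28, 14, 24, 24, 31, 18, 39, 20

n=12: 1·12 2·6 3·4 4·3 6·2 12·1  f→[1+2+3+4+6+12]=28
d|13:{1,13}  Σf=1+13=14
q^14  k|14↦f(k): 14:14 7:7 2:2 1:1  a_14=24
d|15:{15,5,3,1}  Σf=15+5+3+1=24
d|16:{1,2,4,8,16}  Σf=1+2+4+8+16=31
n=17: 17·1 1·17  f→[17+1]=18
q^18  k|18↦f(k): 18:18 9:9 6:6 3:3 2:2 1:1  a_18=39
n=19: 19·1 1·19  f→[19+1]=20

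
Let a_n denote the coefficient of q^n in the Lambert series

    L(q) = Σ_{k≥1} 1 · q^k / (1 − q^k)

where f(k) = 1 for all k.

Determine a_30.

n=30: 30·1 15·2 10·3 6·5 5·6 3·10 2·15 1·30  f→[1+1+1+1+1+1+1+1]=8

a_30 = 8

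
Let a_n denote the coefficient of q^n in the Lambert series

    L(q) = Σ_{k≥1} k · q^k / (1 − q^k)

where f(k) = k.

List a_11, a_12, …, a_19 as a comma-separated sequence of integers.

12, 28, 14, 24, 24, 31, 18, 39, 20

q^11  k|11↦f(k): 11:11 1:1  a_11=12
n=12: 1·12 2·6 3·4 4·3 6·2 12·1  f→[1+2+3+4+6+12]=28
q^13  k|13↦f(k): 13:13 1:1  a_13=14
n=14: 1·14 2·7 7·2 14·1  f→[1+2+7+14]=24
d|15:{15,5,3,1}  Σf=15+5+3+1=24
q^16  k|16↦f(k): 1:1 2:2 4:4 8:8 16:16  a_16=31
[q^17] f(17)=17,f(1)=1 ⇒ 18
d|18:{18,9,6,3,2,1}  Σf=18+9+6+3+2+1=39
[q^19] f(1)=1,f(19)=19 ⇒ 20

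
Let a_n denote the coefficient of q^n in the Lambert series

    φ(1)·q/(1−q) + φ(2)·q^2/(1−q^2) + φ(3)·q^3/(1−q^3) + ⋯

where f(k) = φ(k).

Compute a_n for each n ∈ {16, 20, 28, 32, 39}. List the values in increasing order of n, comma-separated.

q^16  k|16↦φ(k): 1:1 2:1 4:2 8:4 16:8  a_16=16
q^20  k|20↦φ(k): 1:1 2:1 4:2 5:4 10:4 20:8  a_20=20
[q^28] φ(28)=12,φ(14)=6,φ(7)=6,φ(4)=2,φ(2)=1,φ(1)=1 ⇒ 28
d|32:{1,2,4,8,16,32}  Σφ=1+1+2+4+8+16=32
[q^39] φ(1)=1,φ(3)=2,φ(13)=12,φ(39)=24 ⇒ 39

16, 20, 28, 32, 39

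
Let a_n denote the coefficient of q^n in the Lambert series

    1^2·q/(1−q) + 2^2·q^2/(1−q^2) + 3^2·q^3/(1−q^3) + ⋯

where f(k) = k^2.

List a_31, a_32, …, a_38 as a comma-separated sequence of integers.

962, 1365, 1220, 1450, 1300, 1911, 1370, 1810

n=31: 1·31 31·1  f→[1+961]=962
[q^32] f(1)=1,f(2)=4,f(4)=16,f(8)=64,f(16)=256,f(32)=1024 ⇒ 1365
d|33:{1,3,11,33}  Σf=1+9+121+1089=1220
q^34  k|34↦f(k): 1:1 2:4 17:289 34:1156  a_34=1450
d|35:{1,5,7,35}  Σf=1+25+49+1225=1300
q^36  k|36↦f(k): 36:1296 18:324 12:144 9:81 6:36 4:16 3:9 2:4 1:1  a_36=1911
d|37:{37,1}  Σf=1369+1=1370
d|38:{38,19,2,1}  Σf=1444+361+4+1=1810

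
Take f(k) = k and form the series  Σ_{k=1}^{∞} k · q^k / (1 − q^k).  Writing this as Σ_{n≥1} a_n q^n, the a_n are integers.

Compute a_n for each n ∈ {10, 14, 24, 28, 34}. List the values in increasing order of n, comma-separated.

18, 24, 60, 56, 54

q^10  k|10↦f(k): 10:10 5:5 2:2 1:1  a_10=18
[q^14] f(1)=1,f(2)=2,f(7)=7,f(14)=14 ⇒ 24
[q^24] f(1)=1,f(2)=2,f(3)=3,f(4)=4,f(6)=6,f(8)=8,f(12)=12,f(24)=24 ⇒ 60
d|28:{28,14,7,4,2,1}  Σf=28+14+7+4+2+1=56
[q^34] f(1)=1,f(2)=2,f(17)=17,f(34)=34 ⇒ 54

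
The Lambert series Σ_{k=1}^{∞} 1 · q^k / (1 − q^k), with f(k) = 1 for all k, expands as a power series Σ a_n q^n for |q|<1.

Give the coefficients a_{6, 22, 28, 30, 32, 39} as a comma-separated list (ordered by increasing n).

[q^6] f(1)=1,f(2)=1,f(3)=1,f(6)=1 ⇒ 4
[q^22] f(1)=1,f(2)=1,f(11)=1,f(22)=1 ⇒ 4
q^28  k|28↦f(k): 28:1 14:1 7:1 4:1 2:1 1:1  a_28=6
n=30: 1·30 2·15 3·10 5·6 6·5 10·3 15·2 30·1  f→[1+1+1+1+1+1+1+1]=8
n=32: 1·32 2·16 4·8 8·4 16·2 32·1  f→[1+1+1+1+1+1]=6
d|39:{39,13,3,1}  Σf=1+1+1+1=4

4, 4, 6, 8, 6, 4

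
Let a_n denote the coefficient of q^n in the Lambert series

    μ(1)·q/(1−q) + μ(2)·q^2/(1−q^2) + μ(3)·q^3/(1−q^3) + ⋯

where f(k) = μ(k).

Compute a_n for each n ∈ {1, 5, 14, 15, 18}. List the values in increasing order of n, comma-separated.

1, 0, 0, 0, 0

[q^1] μ(1)=1 ⇒ 1
q^5  k|5↦μ(k): 5:-1 1:1  a_5=0
q^14  k|14↦μ(k): 14:1 7:-1 2:-1 1:1  a_14=0
[q^15] μ(1)=1,μ(3)=-1,μ(5)=-1,μ(15)=1 ⇒ 0
q^18  k|18↦μ(k): 18:0 9:0 6:1 3:-1 2:-1 1:1  a_18=0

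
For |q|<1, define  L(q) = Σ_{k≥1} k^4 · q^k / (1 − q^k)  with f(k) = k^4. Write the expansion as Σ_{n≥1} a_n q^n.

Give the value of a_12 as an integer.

a_12 = 22386

q^12  k|12↦f(k): 12:20736 6:1296 4:256 3:81 2:16 1:1  a_12=22386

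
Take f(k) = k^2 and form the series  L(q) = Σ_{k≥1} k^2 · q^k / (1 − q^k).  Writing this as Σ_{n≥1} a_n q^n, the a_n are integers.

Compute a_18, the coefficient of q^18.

a_18 = 455

[q^18] f(1)=1,f(2)=4,f(3)=9,f(6)=36,f(9)=81,f(18)=324 ⇒ 455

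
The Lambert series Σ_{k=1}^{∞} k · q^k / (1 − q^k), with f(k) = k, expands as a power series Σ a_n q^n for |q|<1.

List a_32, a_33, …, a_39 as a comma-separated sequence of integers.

d|32:{32,16,8,4,2,1}  Σf=32+16+8+4+2+1=63
n=33: 1·33 3·11 11·3 33·1  f→[1+3+11+33]=48
n=34: 34·1 17·2 2·17 1·34  f→[34+17+2+1]=54
n=35: 1·35 5·7 7·5 35·1  f→[1+5+7+35]=48
[q^36] f(1)=1,f(2)=2,f(3)=3,f(4)=4,f(6)=6,f(9)=9,f(12)=12,f(18)=18,f(36)=36 ⇒ 91
n=37: 37·1 1·37  f→[37+1]=38
n=38: 1·38 2·19 19·2 38·1  f→[1+2+19+38]=60
d|39:{39,13,3,1}  Σf=39+13+3+1=56

63, 48, 54, 48, 91, 38, 60, 56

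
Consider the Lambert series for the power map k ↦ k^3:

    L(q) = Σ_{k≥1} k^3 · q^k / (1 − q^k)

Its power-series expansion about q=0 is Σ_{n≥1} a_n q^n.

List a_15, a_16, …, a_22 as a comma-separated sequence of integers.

3528, 4681, 4914, 6813, 6860, 9198, 9632, 11988

[q^15] f(15)=3375,f(5)=125,f(3)=27,f(1)=1 ⇒ 3528
n=16: 1·16 2·8 4·4 8·2 16·1  f→[1+8+64+512+4096]=4681
n=17: 1·17 17·1  f→[1+4913]=4914
d|18:{1,2,3,6,9,18}  Σf=1+8+27+216+729+5832=6813
n=19: 1·19 19·1  f→[1+6859]=6860
d|20:{20,10,5,4,2,1}  Σf=8000+1000+125+64+8+1=9198
[q^21] f(21)=9261,f(7)=343,f(3)=27,f(1)=1 ⇒ 9632
d|22:{22,11,2,1}  Σf=10648+1331+8+1=11988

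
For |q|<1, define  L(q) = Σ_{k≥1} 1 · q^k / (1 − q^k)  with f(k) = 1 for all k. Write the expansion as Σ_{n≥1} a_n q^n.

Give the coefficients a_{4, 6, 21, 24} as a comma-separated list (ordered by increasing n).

[q^4] f(4)=1,f(2)=1,f(1)=1 ⇒ 3
n=6: 6·1 3·2 2·3 1·6  f→[1+1+1+1]=4
[q^21] f(21)=1,f(7)=1,f(3)=1,f(1)=1 ⇒ 4
[q^24] f(24)=1,f(12)=1,f(8)=1,f(6)=1,f(4)=1,f(3)=1,f(2)=1,f(1)=1 ⇒ 8

3, 4, 4, 8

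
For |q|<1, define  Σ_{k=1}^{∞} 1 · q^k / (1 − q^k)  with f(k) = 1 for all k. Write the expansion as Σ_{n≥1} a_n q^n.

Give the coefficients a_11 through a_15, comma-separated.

n=11: 11·1 1·11  f→[1+1]=2
d|12:{1,2,3,4,6,12}  Σf=1+1+1+1+1+1=6
d|13:{1,13}  Σf=1+1=2
[q^14] f(14)=1,f(7)=1,f(2)=1,f(1)=1 ⇒ 4
q^15  k|15↦f(k): 1:1 3:1 5:1 15:1  a_15=4

2, 6, 2, 4, 4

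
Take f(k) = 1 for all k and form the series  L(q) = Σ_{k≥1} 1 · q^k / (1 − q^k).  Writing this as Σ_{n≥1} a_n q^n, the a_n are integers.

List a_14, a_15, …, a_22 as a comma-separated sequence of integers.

4, 4, 5, 2, 6, 2, 6, 4, 4

q^14  k|14↦f(k): 14:1 7:1 2:1 1:1  a_14=4
d|15:{15,5,3,1}  Σf=1+1+1+1=4
d|16:{16,8,4,2,1}  Σf=1+1+1+1+1=5
q^17  k|17↦f(k): 17:1 1:1  a_17=2
n=18: 1·18 2·9 3·6 6·3 9·2 18·1  f→[1+1+1+1+1+1]=6
[q^19] f(19)=1,f(1)=1 ⇒ 2
[q^20] f(1)=1,f(2)=1,f(4)=1,f(5)=1,f(10)=1,f(20)=1 ⇒ 6
d|21:{21,7,3,1}  Σf=1+1+1+1=4
n=22: 22·1 11·2 2·11 1·22  f→[1+1+1+1]=4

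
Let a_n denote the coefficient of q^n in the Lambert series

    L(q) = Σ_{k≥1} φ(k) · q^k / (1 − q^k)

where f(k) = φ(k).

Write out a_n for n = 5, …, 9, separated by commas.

d|5:{5,1}  Σφ=4+1=5
[q^6] φ(6)=2,φ(3)=2,φ(2)=1,φ(1)=1 ⇒ 6
d|7:{1,7}  Σφ=1+6=7
n=8: 8·1 4·2 2·4 1·8  φ→[4+2+1+1]=8
d|9:{9,3,1}  Σφ=6+2+1=9

5, 6, 7, 8, 9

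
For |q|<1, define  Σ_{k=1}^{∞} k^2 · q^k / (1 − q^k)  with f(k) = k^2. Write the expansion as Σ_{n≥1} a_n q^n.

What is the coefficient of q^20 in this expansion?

a_20 = 546

[q^20] f(1)=1,f(2)=4,f(4)=16,f(5)=25,f(10)=100,f(20)=400 ⇒ 546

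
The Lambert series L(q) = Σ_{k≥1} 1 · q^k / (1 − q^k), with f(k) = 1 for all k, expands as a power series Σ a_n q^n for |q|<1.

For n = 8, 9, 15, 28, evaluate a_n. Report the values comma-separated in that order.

q^8  k|8↦f(k): 8:1 4:1 2:1 1:1  a_8=4
[q^9] f(9)=1,f(3)=1,f(1)=1 ⇒ 3
[q^15] f(15)=1,f(5)=1,f(3)=1,f(1)=1 ⇒ 4
d|28:{1,2,4,7,14,28}  Σf=1+1+1+1+1+1=6

4, 3, 4, 6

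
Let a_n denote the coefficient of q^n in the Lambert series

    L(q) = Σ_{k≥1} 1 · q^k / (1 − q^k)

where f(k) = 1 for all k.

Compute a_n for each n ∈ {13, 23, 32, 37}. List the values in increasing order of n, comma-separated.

2, 2, 6, 2

q^13  k|13↦f(k): 13:1 1:1  a_13=2
n=23: 23·1 1·23  f→[1+1]=2
q^32  k|32↦f(k): 1:1 2:1 4:1 8:1 16:1 32:1  a_32=6
d|37:{1,37}  Σf=1+1=2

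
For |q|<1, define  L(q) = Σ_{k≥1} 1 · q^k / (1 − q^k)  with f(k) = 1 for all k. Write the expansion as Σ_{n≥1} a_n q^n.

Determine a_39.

[q^39] f(1)=1,f(3)=1,f(13)=1,f(39)=1 ⇒ 4

a_39 = 4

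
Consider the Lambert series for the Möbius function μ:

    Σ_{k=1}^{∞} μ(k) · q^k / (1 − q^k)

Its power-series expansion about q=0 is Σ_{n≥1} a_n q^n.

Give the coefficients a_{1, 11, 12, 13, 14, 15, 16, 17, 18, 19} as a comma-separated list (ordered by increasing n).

q^1  k|1↦μ(k): 1:1  a_1=1
d|11:{11,1}  Σμ=(-1)+1=0
q^12  k|12↦μ(k): 1:1 2:-1 3:-1 4:0 6:1 12:0  a_12=0
d|13:{13,1}  Σμ=(-1)+1=0
n=14: 1·14 2·7 7·2 14·1  μ→[1+(-1)+(-1)+1]=0
q^15  k|15↦μ(k): 15:1 5:-1 3:-1 1:1  a_15=0
d|16:{1,2,4,8,16}  Σμ=1+(-1)+0+0+0=0
[q^17] μ(1)=1,μ(17)=-1 ⇒ 0
n=18: 1·18 2·9 3·6 6·3 9·2 18·1  μ→[1+(-1)+(-1)+1+0+0]=0
[q^19] μ(1)=1,μ(19)=-1 ⇒ 0

1, 0, 0, 0, 0, 0, 0, 0, 0, 0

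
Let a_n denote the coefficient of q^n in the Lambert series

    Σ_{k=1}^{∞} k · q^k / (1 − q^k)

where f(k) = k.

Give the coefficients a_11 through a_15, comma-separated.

[q^11] f(11)=11,f(1)=1 ⇒ 12
[q^12] f(1)=1,f(2)=2,f(3)=3,f(4)=4,f(6)=6,f(12)=12 ⇒ 28
d|13:{1,13}  Σf=1+13=14
[q^14] f(14)=14,f(7)=7,f(2)=2,f(1)=1 ⇒ 24
n=15: 15·1 5·3 3·5 1·15  f→[15+5+3+1]=24

12, 28, 14, 24, 24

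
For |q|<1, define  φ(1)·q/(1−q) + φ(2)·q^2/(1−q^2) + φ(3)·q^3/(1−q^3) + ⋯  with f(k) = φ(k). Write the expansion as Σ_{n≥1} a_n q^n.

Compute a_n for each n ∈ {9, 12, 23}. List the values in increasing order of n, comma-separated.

q^9  k|9↦φ(k): 9:6 3:2 1:1  a_9=9
q^12  k|12↦φ(k): 12:4 6:2 4:2 3:2 2:1 1:1  a_12=12
q^23  k|23↦φ(k): 23:22 1:1  a_23=23

9, 12, 23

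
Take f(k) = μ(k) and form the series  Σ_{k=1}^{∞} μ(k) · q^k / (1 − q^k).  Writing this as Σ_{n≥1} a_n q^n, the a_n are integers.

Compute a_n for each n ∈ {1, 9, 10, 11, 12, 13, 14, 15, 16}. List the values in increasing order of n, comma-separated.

1, 0, 0, 0, 0, 0, 0, 0, 0

n=1: 1·1  μ→[1]=1
q^9  k|9↦μ(k): 9:0 3:-1 1:1  a_9=0
[q^10] μ(1)=1,μ(2)=-1,μ(5)=-1,μ(10)=1 ⇒ 0
[q^11] μ(1)=1,μ(11)=-1 ⇒ 0
q^12  k|12↦μ(k): 12:0 6:1 4:0 3:-1 2:-1 1:1  a_12=0
[q^13] μ(13)=-1,μ(1)=1 ⇒ 0
d|14:{1,2,7,14}  Σμ=1+(-1)+(-1)+1=0
n=15: 15·1 5·3 3·5 1·15  μ→[1+(-1)+(-1)+1]=0
[q^16] μ(16)=0,μ(8)=0,μ(4)=0,μ(2)=-1,μ(1)=1 ⇒ 0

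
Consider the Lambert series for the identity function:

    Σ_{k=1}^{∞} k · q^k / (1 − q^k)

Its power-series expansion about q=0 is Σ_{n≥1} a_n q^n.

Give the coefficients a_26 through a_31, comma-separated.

[q^26] f(26)=26,f(13)=13,f(2)=2,f(1)=1 ⇒ 42
d|27:{1,3,9,27}  Σf=1+3+9+27=40
q^28  k|28↦f(k): 1:1 2:2 4:4 7:7 14:14 28:28  a_28=56
q^29  k|29↦f(k): 1:1 29:29  a_29=30
[q^30] f(1)=1,f(2)=2,f(3)=3,f(5)=5,f(6)=6,f(10)=10,f(15)=15,f(30)=30 ⇒ 72
n=31: 1·31 31·1  f→[1+31]=32

42, 40, 56, 30, 72, 32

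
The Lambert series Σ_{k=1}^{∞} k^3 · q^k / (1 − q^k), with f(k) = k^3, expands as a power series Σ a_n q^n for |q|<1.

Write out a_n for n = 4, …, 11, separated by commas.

d|4:{4,2,1}  Σf=64+8+1=73
d|5:{5,1}  Σf=125+1=126
q^6  k|6↦f(k): 6:216 3:27 2:8 1:1  a_6=252
[q^7] f(7)=343,f(1)=1 ⇒ 344
n=8: 1·8 2·4 4·2 8·1  f→[1+8+64+512]=585
d|9:{9,3,1}  Σf=729+27+1=757
[q^10] f(10)=1000,f(5)=125,f(2)=8,f(1)=1 ⇒ 1134
n=11: 1·11 11·1  f→[1+1331]=1332

73, 126, 252, 344, 585, 757, 1134, 1332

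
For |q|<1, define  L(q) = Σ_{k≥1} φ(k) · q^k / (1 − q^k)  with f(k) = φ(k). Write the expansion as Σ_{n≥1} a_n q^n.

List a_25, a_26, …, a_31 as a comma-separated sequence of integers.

q^25  k|25↦φ(k): 25:20 5:4 1:1  a_25=25
d|26:{1,2,13,26}  Σφ=1+1+12+12=26
q^27  k|27↦φ(k): 1:1 3:2 9:6 27:18  a_27=27
[q^28] φ(1)=1,φ(2)=1,φ(4)=2,φ(7)=6,φ(14)=6,φ(28)=12 ⇒ 28
n=29: 1·29 29·1  φ→[1+28]=29
n=30: 1·30 2·15 3·10 5·6 6·5 10·3 15·2 30·1  φ→[1+1+2+4+2+4+8+8]=30
[q^31] φ(1)=1,φ(31)=30 ⇒ 31

25, 26, 27, 28, 29, 30, 31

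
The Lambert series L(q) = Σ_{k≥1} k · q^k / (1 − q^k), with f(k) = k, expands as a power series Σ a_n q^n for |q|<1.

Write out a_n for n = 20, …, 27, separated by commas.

42, 32, 36, 24, 60, 31, 42, 40

[q^20] f(1)=1,f(2)=2,f(4)=4,f(5)=5,f(10)=10,f(20)=20 ⇒ 42
q^21  k|21↦f(k): 1:1 3:3 7:7 21:21  a_21=32
n=22: 1·22 2·11 11·2 22·1  f→[1+2+11+22]=36
[q^23] f(23)=23,f(1)=1 ⇒ 24
[q^24] f(1)=1,f(2)=2,f(3)=3,f(4)=4,f(6)=6,f(8)=8,f(12)=12,f(24)=24 ⇒ 60
d|25:{25,5,1}  Σf=25+5+1=31
[q^26] f(1)=1,f(2)=2,f(13)=13,f(26)=26 ⇒ 42
n=27: 27·1 9·3 3·9 1·27  f→[27+9+3+1]=40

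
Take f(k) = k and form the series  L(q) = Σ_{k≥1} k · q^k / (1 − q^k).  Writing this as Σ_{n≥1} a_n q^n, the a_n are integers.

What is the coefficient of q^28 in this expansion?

a_28 = 56

d|28:{1,2,4,7,14,28}  Σf=1+2+4+7+14+28=56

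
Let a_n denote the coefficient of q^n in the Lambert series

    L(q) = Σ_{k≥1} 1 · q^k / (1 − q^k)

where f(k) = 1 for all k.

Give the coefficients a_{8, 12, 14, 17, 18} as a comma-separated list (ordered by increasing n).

d|8:{1,2,4,8}  Σf=1+1+1+1=4
q^12  k|12↦f(k): 12:1 6:1 4:1 3:1 2:1 1:1  a_12=6
[q^14] f(14)=1,f(7)=1,f(2)=1,f(1)=1 ⇒ 4
d|17:{17,1}  Σf=1+1=2
d|18:{18,9,6,3,2,1}  Σf=1+1+1+1+1+1=6

4, 6, 4, 2, 6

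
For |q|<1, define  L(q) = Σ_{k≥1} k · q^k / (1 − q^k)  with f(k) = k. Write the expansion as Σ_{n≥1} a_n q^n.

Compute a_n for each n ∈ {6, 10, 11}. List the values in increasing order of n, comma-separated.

12, 18, 12

n=6: 1·6 2·3 3·2 6·1  f→[1+2+3+6]=12
[q^10] f(1)=1,f(2)=2,f(5)=5,f(10)=10 ⇒ 18
q^11  k|11↦f(k): 1:1 11:11  a_11=12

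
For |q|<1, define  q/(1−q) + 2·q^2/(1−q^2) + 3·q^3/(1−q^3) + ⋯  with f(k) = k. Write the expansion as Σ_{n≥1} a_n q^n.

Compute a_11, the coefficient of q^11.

a_11 = 12

q^11  k|11↦f(k): 1:1 11:11  a_11=12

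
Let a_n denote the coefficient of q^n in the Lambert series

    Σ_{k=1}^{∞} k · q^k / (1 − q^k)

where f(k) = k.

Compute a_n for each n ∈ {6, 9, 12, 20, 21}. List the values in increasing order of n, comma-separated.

d|6:{1,2,3,6}  Σf=1+2+3+6=12
q^9  k|9↦f(k): 9:9 3:3 1:1  a_9=13
n=12: 12·1 6·2 4·3 3·4 2·6 1·12  f→[12+6+4+3+2+1]=28
n=20: 20·1 10·2 5·4 4·5 2·10 1·20  f→[20+10+5+4+2+1]=42
d|21:{21,7,3,1}  Σf=21+7+3+1=32

12, 13, 28, 42, 32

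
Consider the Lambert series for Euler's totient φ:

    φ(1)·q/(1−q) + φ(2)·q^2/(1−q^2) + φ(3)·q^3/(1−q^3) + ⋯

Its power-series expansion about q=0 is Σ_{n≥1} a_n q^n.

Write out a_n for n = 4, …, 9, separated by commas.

d|4:{4,2,1}  Σφ=2+1+1=4
n=5: 1·5 5·1  φ→[1+4]=5
d|6:{6,3,2,1}  Σφ=2+2+1+1=6
[q^7] φ(1)=1,φ(7)=6 ⇒ 7
q^8  k|8↦φ(k): 8:4 4:2 2:1 1:1  a_8=8
[q^9] φ(1)=1,φ(3)=2,φ(9)=6 ⇒ 9

4, 5, 6, 7, 8, 9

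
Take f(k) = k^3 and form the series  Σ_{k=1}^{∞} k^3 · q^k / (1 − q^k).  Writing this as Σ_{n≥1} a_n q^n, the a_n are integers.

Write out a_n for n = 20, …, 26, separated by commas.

n=20: 20·1 10·2 5·4 4·5 2·10 1·20  f→[8000+1000+125+64+8+1]=9198
[q^21] f(21)=9261,f(7)=343,f(3)=27,f(1)=1 ⇒ 9632
[q^22] f(22)=10648,f(11)=1331,f(2)=8,f(1)=1 ⇒ 11988
[q^23] f(23)=12167,f(1)=1 ⇒ 12168
n=24: 1·24 2·12 3·8 4·6 6·4 8·3 12·2 24·1  f→[1+8+27+64+216+512+1728+13824]=16380
[q^25] f(25)=15625,f(5)=125,f(1)=1 ⇒ 15751
n=26: 26·1 13·2 2·13 1·26  f→[17576+2197+8+1]=19782

9198, 9632, 11988, 12168, 16380, 15751, 19782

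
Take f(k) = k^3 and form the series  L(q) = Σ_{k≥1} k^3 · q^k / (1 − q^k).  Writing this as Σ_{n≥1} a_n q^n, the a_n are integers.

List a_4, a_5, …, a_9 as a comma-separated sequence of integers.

d|4:{4,2,1}  Σf=64+8+1=73
[q^5] f(1)=1,f(5)=125 ⇒ 126
n=6: 1·6 2·3 3·2 6·1  f→[1+8+27+216]=252
q^7  k|7↦f(k): 7:343 1:1  a_7=344
q^8  k|8↦f(k): 8:512 4:64 2:8 1:1  a_8=585
n=9: 1·9 3·3 9·1  f→[1+27+729]=757

73, 126, 252, 344, 585, 757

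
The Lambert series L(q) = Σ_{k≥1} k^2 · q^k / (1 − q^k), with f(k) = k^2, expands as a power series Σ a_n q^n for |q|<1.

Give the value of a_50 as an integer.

n=50: 50·1 25·2 10·5 5·10 2·25 1·50  f→[2500+625+100+25+4+1]=3255

a_50 = 3255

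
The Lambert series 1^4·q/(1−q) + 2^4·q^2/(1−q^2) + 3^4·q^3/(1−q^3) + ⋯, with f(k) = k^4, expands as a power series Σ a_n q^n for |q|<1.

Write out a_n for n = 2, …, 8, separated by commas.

q^2  k|2↦f(k): 2:16 1:1  a_2=17
[q^3] f(3)=81,f(1)=1 ⇒ 82
q^4  k|4↦f(k): 1:1 2:16 4:256  a_4=273
q^5  k|5↦f(k): 5:625 1:1  a_5=626
d|6:{6,3,2,1}  Σf=1296+81+16+1=1394
q^7  k|7↦f(k): 7:2401 1:1  a_7=2402
d|8:{8,4,2,1}  Σf=4096+256+16+1=4369

17, 82, 273, 626, 1394, 2402, 4369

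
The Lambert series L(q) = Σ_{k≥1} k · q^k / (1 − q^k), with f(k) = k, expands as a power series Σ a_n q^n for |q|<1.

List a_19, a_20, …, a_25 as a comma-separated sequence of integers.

20, 42, 32, 36, 24, 60, 31

q^19  k|19↦f(k): 1:1 19:19  a_19=20
n=20: 20·1 10·2 5·4 4·5 2·10 1·20  f→[20+10+5+4+2+1]=42
q^21  k|21↦f(k): 1:1 3:3 7:7 21:21  a_21=32
q^22  k|22↦f(k): 22:22 11:11 2:2 1:1  a_22=36
[q^23] f(1)=1,f(23)=23 ⇒ 24
q^24  k|24↦f(k): 24:24 12:12 8:8 6:6 4:4 3:3 2:2 1:1  a_24=60
q^25  k|25↦f(k): 25:25 5:5 1:1  a_25=31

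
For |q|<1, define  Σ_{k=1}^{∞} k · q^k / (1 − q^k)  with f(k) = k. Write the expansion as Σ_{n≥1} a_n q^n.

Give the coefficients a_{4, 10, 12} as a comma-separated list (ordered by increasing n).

7, 18, 28

d|4:{1,2,4}  Σf=1+2+4=7
n=10: 1·10 2·5 5·2 10·1  f→[1+2+5+10]=18
n=12: 12·1 6·2 4·3 3·4 2·6 1·12  f→[12+6+4+3+2+1]=28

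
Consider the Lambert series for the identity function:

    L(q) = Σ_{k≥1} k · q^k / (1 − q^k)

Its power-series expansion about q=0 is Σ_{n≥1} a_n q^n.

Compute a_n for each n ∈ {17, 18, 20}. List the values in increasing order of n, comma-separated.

18, 39, 42

[q^17] f(1)=1,f(17)=17 ⇒ 18
[q^18] f(18)=18,f(9)=9,f(6)=6,f(3)=3,f(2)=2,f(1)=1 ⇒ 39
[q^20] f(20)=20,f(10)=10,f(5)=5,f(4)=4,f(2)=2,f(1)=1 ⇒ 42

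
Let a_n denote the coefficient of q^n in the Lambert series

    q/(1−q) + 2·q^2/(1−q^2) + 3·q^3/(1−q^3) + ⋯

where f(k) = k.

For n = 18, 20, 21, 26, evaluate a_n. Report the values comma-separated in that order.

q^18  k|18↦f(k): 1:1 2:2 3:3 6:6 9:9 18:18  a_18=39
q^20  k|20↦f(k): 1:1 2:2 4:4 5:5 10:10 20:20  a_20=42
n=21: 21·1 7·3 3·7 1·21  f→[21+7+3+1]=32
d|26:{1,2,13,26}  Σf=1+2+13+26=42

39, 42, 32, 42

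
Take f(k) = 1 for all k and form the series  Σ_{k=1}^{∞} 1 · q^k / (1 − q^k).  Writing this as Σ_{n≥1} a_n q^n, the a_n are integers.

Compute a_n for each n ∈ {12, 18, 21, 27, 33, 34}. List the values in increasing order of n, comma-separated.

6, 6, 4, 4, 4, 4

d|12:{1,2,3,4,6,12}  Σf=1+1+1+1+1+1=6
n=18: 18·1 9·2 6·3 3·6 2·9 1·18  f→[1+1+1+1+1+1]=6
d|21:{1,3,7,21}  Σf=1+1+1+1=4
[q^27] f(27)=1,f(9)=1,f(3)=1,f(1)=1 ⇒ 4
[q^33] f(1)=1,f(3)=1,f(11)=1,f(33)=1 ⇒ 4
q^34  k|34↦f(k): 34:1 17:1 2:1 1:1  a_34=4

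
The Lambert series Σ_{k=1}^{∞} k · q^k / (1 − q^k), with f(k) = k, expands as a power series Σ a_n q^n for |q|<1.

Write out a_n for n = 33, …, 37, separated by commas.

[q^33] f(1)=1,f(3)=3,f(11)=11,f(33)=33 ⇒ 48
q^34  k|34↦f(k): 34:34 17:17 2:2 1:1  a_34=54
d|35:{35,7,5,1}  Σf=35+7+5+1=48
q^36  k|36↦f(k): 1:1 2:2 3:3 4:4 6:6 9:9 12:12 18:18 36:36  a_36=91
[q^37] f(1)=1,f(37)=37 ⇒ 38

48, 54, 48, 91, 38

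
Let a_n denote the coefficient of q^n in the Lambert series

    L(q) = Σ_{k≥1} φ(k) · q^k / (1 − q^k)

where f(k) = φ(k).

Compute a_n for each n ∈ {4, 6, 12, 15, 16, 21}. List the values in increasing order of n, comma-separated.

[q^4] φ(4)=2,φ(2)=1,φ(1)=1 ⇒ 4
[q^6] φ(1)=1,φ(2)=1,φ(3)=2,φ(6)=2 ⇒ 6
[q^12] φ(1)=1,φ(2)=1,φ(3)=2,φ(4)=2,φ(6)=2,φ(12)=4 ⇒ 12
q^15  k|15↦φ(k): 1:1 3:2 5:4 15:8  a_15=15
[q^16] φ(16)=8,φ(8)=4,φ(4)=2,φ(2)=1,φ(1)=1 ⇒ 16
d|21:{21,7,3,1}  Σφ=12+6+2+1=21

4, 6, 12, 15, 16, 21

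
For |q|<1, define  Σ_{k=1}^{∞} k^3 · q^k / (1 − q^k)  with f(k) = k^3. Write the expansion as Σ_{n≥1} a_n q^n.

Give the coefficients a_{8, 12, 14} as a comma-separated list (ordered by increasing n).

585, 2044, 3096

d|8:{1,2,4,8}  Σf=1+8+64+512=585
d|12:{1,2,3,4,6,12}  Σf=1+8+27+64+216+1728=2044
[q^14] f(1)=1,f(2)=8,f(7)=343,f(14)=2744 ⇒ 3096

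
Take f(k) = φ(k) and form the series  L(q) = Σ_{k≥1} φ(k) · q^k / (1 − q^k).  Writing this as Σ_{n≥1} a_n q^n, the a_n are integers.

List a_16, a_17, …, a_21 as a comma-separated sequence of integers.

d|16:{1,2,4,8,16}  Σφ=1+1+2+4+8=16
[q^17] φ(17)=16,φ(1)=1 ⇒ 17
[q^18] φ(18)=6,φ(9)=6,φ(6)=2,φ(3)=2,φ(2)=1,φ(1)=1 ⇒ 18
d|19:{19,1}  Σφ=18+1=19
n=20: 20·1 10·2 5·4 4·5 2·10 1·20  φ→[8+4+4+2+1+1]=20
q^21  k|21↦φ(k): 21:12 7:6 3:2 1:1  a_21=21

16, 17, 18, 19, 20, 21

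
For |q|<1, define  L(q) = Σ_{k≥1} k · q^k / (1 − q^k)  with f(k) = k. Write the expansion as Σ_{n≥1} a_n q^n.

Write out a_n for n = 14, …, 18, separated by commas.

24, 24, 31, 18, 39

n=14: 14·1 7·2 2·7 1·14  f→[14+7+2+1]=24
q^15  k|15↦f(k): 15:15 5:5 3:3 1:1  a_15=24
q^16  k|16↦f(k): 16:16 8:8 4:4 2:2 1:1  a_16=31
[q^17] f(17)=17,f(1)=1 ⇒ 18
[q^18] f(18)=18,f(9)=9,f(6)=6,f(3)=3,f(2)=2,f(1)=1 ⇒ 39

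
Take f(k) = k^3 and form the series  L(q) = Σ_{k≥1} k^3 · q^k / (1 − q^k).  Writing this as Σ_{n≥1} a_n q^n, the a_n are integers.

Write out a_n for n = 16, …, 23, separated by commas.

4681, 4914, 6813, 6860, 9198, 9632, 11988, 12168

q^16  k|16↦f(k): 16:4096 8:512 4:64 2:8 1:1  a_16=4681
[q^17] f(17)=4913,f(1)=1 ⇒ 4914
d|18:{1,2,3,6,9,18}  Σf=1+8+27+216+729+5832=6813
[q^19] f(1)=1,f(19)=6859 ⇒ 6860
q^20  k|20↦f(k): 20:8000 10:1000 5:125 4:64 2:8 1:1  a_20=9198
[q^21] f(1)=1,f(3)=27,f(7)=343,f(21)=9261 ⇒ 9632
d|22:{22,11,2,1}  Σf=10648+1331+8+1=11988
n=23: 1·23 23·1  f→[1+12167]=12168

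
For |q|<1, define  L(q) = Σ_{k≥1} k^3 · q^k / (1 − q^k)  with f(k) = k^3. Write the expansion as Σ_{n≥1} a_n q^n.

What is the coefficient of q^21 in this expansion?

a_21 = 9632

q^21  k|21↦f(k): 1:1 3:27 7:343 21:9261  a_21=9632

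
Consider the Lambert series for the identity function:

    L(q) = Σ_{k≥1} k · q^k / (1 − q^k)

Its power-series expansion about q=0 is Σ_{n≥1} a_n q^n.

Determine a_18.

a_18 = 39

[q^18] f(1)=1,f(2)=2,f(3)=3,f(6)=6,f(9)=9,f(18)=18 ⇒ 39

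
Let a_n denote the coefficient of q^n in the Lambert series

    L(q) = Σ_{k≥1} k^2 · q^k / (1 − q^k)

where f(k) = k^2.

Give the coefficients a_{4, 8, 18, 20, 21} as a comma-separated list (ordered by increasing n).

21, 85, 455, 546, 500

q^4  k|4↦f(k): 4:16 2:4 1:1  a_4=21
n=8: 8·1 4·2 2·4 1·8  f→[64+16+4+1]=85
[q^18] f(1)=1,f(2)=4,f(3)=9,f(6)=36,f(9)=81,f(18)=324 ⇒ 455
n=20: 20·1 10·2 5·4 4·5 2·10 1·20  f→[400+100+25+16+4+1]=546
d|21:{1,3,7,21}  Σf=1+9+49+441=500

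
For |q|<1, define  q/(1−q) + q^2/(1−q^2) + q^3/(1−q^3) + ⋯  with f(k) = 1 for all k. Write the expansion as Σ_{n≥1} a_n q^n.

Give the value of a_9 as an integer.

a_9 = 3

[q^9] f(1)=1,f(3)=1,f(9)=1 ⇒ 3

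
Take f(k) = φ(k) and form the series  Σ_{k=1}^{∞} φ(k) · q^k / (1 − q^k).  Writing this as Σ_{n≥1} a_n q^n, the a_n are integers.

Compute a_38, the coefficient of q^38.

n=38: 38·1 19·2 2·19 1·38  φ→[18+18+1+1]=38

a_38 = 38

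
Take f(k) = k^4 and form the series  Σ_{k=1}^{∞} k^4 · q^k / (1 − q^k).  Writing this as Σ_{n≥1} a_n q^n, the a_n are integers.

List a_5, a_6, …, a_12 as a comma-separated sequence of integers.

n=5: 5·1 1·5  f→[625+1]=626
d|6:{6,3,2,1}  Σf=1296+81+16+1=1394
n=7: 1·7 7·1  f→[1+2401]=2402
[q^8] f(1)=1,f(2)=16,f(4)=256,f(8)=4096 ⇒ 4369
q^9  k|9↦f(k): 9:6561 3:81 1:1  a_9=6643
d|10:{1,2,5,10}  Σf=1+16+625+10000=10642
q^11  k|11↦f(k): 1:1 11:14641  a_11=14642
[q^12] f(1)=1,f(2)=16,f(3)=81,f(4)=256,f(6)=1296,f(12)=20736 ⇒ 22386

626, 1394, 2402, 4369, 6643, 10642, 14642, 22386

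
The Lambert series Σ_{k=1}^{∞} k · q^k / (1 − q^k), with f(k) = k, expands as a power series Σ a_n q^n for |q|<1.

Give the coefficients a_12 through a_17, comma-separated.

28, 14, 24, 24, 31, 18

d|12:{12,6,4,3,2,1}  Σf=12+6+4+3+2+1=28
q^13  k|13↦f(k): 13:13 1:1  a_13=14
q^14  k|14↦f(k): 1:1 2:2 7:7 14:14  a_14=24
n=15: 15·1 5·3 3·5 1·15  f→[15+5+3+1]=24
n=16: 16·1 8·2 4·4 2·8 1·16  f→[16+8+4+2+1]=31
q^17  k|17↦f(k): 17:17 1:1  a_17=18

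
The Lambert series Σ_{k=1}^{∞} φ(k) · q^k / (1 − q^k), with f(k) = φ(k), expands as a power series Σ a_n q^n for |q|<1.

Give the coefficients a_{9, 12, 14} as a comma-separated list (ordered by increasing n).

n=9: 1·9 3·3 9·1  φ→[1+2+6]=9
[q^12] φ(12)=4,φ(6)=2,φ(4)=2,φ(3)=2,φ(2)=1,φ(1)=1 ⇒ 12
n=14: 14·1 7·2 2·7 1·14  φ→[6+6+1+1]=14

9, 12, 14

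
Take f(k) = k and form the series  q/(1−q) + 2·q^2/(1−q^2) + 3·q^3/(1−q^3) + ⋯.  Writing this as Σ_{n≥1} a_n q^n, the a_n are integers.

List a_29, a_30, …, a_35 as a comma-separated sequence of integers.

30, 72, 32, 63, 48, 54, 48

n=29: 1·29 29·1  f→[1+29]=30
[q^30] f(30)=30,f(15)=15,f(10)=10,f(6)=6,f(5)=5,f(3)=3,f(2)=2,f(1)=1 ⇒ 72
q^31  k|31↦f(k): 1:1 31:31  a_31=32
[q^32] f(32)=32,f(16)=16,f(8)=8,f(4)=4,f(2)=2,f(1)=1 ⇒ 63
[q^33] f(33)=33,f(11)=11,f(3)=3,f(1)=1 ⇒ 48
n=34: 34·1 17·2 2·17 1·34  f→[34+17+2+1]=54
q^35  k|35↦f(k): 1:1 5:5 7:7 35:35  a_35=48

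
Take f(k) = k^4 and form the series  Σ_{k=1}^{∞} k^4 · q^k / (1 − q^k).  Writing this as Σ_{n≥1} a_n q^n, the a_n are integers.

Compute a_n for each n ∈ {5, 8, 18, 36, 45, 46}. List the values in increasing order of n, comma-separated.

n=5: 5·1 1·5  f→[625+1]=626
q^8  k|8↦f(k): 8:4096 4:256 2:16 1:1  a_8=4369
d|18:{1,2,3,6,9,18}  Σf=1+16+81+1296+6561+104976=112931
d|36:{1,2,3,4,6,9,12,18,36}  Σf=1+16+81+256+1296+6561+20736+104976+1679616=1813539
q^45  k|45↦f(k): 45:4100625 15:50625 9:6561 5:625 3:81 1:1  a_45=4158518
d|46:{46,23,2,1}  Σf=4477456+279841+16+1=4757314

626, 4369, 112931, 1813539, 4158518, 4757314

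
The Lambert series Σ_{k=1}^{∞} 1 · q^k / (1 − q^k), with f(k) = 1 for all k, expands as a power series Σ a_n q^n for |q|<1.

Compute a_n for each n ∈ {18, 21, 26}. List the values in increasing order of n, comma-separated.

d|18:{1,2,3,6,9,18}  Σf=1+1+1+1+1+1=6
[q^21] f(21)=1,f(7)=1,f(3)=1,f(1)=1 ⇒ 4
q^26  k|26↦f(k): 1:1 2:1 13:1 26:1  a_26=4

6, 4, 4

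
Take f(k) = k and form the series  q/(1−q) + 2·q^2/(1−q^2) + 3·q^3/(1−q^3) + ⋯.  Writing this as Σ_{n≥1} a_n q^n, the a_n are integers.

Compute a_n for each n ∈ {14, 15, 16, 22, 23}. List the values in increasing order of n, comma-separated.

n=14: 1·14 2·7 7·2 14·1  f→[1+2+7+14]=24
q^15  k|15↦f(k): 1:1 3:3 5:5 15:15  a_15=24
d|16:{1,2,4,8,16}  Σf=1+2+4+8+16=31
[q^22] f(1)=1,f(2)=2,f(11)=11,f(22)=22 ⇒ 36
d|23:{1,23}  Σf=1+23=24

24, 24, 31, 36, 24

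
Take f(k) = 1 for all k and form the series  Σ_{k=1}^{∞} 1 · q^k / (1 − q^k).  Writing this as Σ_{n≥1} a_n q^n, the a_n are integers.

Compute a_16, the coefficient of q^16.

a_16 = 5

q^16  k|16↦f(k): 1:1 2:1 4:1 8:1 16:1  a_16=5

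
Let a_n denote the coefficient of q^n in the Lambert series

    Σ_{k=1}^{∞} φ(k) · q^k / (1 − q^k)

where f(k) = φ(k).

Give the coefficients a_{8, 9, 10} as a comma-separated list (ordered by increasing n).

d|8:{1,2,4,8}  Σφ=1+1+2+4=8
n=9: 9·1 3·3 1·9  φ→[6+2+1]=9
q^10  k|10↦φ(k): 1:1 2:1 5:4 10:4  a_10=10

8, 9, 10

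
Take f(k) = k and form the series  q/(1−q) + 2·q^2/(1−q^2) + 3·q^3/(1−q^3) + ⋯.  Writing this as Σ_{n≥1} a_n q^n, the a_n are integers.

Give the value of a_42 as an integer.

d|42:{42,21,14,7,6,3,2,1}  Σf=42+21+14+7+6+3+2+1=96

a_42 = 96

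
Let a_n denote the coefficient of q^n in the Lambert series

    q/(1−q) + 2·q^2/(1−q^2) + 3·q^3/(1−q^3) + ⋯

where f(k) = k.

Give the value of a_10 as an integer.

a_10 = 18

d|10:{10,5,2,1}  Σf=10+5+2+1=18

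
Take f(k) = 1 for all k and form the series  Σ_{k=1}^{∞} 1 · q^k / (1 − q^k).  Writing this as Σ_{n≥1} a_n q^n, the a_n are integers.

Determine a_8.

n=8: 1·8 2·4 4·2 8·1  f→[1+1+1+1]=4

a_8 = 4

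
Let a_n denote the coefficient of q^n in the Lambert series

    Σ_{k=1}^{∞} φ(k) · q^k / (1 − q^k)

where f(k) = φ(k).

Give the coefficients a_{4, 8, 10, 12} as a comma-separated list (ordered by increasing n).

d|4:{1,2,4}  Σφ=1+1+2=4
d|8:{8,4,2,1}  Σφ=4+2+1+1=8
d|10:{1,2,5,10}  Σφ=1+1+4+4=10
d|12:{12,6,4,3,2,1}  Σφ=4+2+2+2+1+1=12

4, 8, 10, 12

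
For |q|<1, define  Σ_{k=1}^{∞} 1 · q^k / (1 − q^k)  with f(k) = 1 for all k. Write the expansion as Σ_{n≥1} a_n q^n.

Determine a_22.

q^22  k|22↦f(k): 1:1 2:1 11:1 22:1  a_22=4

a_22 = 4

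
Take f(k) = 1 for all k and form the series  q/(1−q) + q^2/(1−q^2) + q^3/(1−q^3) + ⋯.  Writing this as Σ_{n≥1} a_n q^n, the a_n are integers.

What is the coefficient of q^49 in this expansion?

[q^49] f(49)=1,f(7)=1,f(1)=1 ⇒ 3

a_49 = 3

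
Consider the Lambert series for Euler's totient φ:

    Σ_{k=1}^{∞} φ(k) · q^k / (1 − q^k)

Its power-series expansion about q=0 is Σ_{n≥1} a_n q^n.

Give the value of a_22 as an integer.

[q^22] φ(1)=1,φ(2)=1,φ(11)=10,φ(22)=10 ⇒ 22

a_22 = 22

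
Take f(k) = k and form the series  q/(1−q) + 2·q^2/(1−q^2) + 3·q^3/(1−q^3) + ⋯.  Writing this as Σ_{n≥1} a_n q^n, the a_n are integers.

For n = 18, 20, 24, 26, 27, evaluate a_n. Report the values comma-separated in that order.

[q^18] f(1)=1,f(2)=2,f(3)=3,f(6)=6,f(9)=9,f(18)=18 ⇒ 39
q^20  k|20↦f(k): 20:20 10:10 5:5 4:4 2:2 1:1  a_20=42
n=24: 24·1 12·2 8·3 6·4 4·6 3·8 2·12 1·24  f→[24+12+8+6+4+3+2+1]=60
d|26:{26,13,2,1}  Σf=26+13+2+1=42
[q^27] f(27)=27,f(9)=9,f(3)=3,f(1)=1 ⇒ 40

39, 42, 60, 42, 40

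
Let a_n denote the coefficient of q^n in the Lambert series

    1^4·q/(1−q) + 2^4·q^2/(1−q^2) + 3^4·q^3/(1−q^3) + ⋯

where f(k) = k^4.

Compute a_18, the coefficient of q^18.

n=18: 1·18 2·9 3·6 6·3 9·2 18·1  f→[1+16+81+1296+6561+104976]=112931

a_18 = 112931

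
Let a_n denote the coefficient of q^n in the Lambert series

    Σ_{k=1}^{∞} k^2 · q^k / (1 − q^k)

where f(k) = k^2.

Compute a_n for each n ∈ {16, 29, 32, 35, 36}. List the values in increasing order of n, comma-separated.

341, 842, 1365, 1300, 1911

d|16:{16,8,4,2,1}  Σf=256+64+16+4+1=341
d|29:{29,1}  Σf=841+1=842
d|32:{32,16,8,4,2,1}  Σf=1024+256+64+16+4+1=1365
q^35  k|35↦f(k): 35:1225 7:49 5:25 1:1  a_35=1300
[q^36] f(1)=1,f(2)=4,f(3)=9,f(4)=16,f(6)=36,f(9)=81,f(12)=144,f(18)=324,f(36)=1296 ⇒ 1911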